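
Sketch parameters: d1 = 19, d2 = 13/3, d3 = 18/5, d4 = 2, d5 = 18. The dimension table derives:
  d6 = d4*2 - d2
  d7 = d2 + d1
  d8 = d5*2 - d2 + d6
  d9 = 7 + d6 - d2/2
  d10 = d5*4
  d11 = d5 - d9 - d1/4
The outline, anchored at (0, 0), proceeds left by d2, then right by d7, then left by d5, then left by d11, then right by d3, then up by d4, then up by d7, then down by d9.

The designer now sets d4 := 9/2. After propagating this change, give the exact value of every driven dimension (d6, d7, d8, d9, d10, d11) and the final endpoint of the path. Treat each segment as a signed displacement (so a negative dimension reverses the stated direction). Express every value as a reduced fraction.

Apply edit: d4 := 9/2
  d6 = d4*2 - d2 = 14/3
  d7 = d2 + d1 = 70/3
  d8 = d5*2 - d2 + d6 = 109/3
  d9 = 7 + d6 - d2/2 = 19/2
  d10 = d5*4 = 72
  d11 = d5 - d9 - d1/4 = 15/4
Walk from origin (0, 0):
  seg 1: left by d2 = 13/3 → (-13/3, 0)
  seg 2: right by d7 = 70/3 → (19, 0)
  seg 3: left by d5 = 18 → (1, 0)
  seg 4: left by d11 = 15/4 → (-11/4, 0)
  seg 5: right by d3 = 18/5 → (17/20, 0)
  seg 6: up by d4 = 9/2 → (17/20, 9/2)
  seg 7: up by d7 = 70/3 → (17/20, 167/6)
  seg 8: down by d9 = 19/2 → (17/20, 55/3)

d6 = 14/3
d7 = 70/3
d8 = 109/3
d9 = 19/2
d10 = 72
d11 = 15/4
endpoint = (17/20, 55/3)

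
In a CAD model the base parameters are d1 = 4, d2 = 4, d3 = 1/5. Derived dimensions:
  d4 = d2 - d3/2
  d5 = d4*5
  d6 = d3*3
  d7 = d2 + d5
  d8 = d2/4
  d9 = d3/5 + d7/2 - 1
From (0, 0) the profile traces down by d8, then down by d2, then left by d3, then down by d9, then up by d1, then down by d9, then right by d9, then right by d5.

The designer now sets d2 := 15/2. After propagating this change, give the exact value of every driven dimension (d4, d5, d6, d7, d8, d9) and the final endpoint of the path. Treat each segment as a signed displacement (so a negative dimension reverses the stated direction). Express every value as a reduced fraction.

d4 = 37/5
d5 = 37
d6 = 3/5
d7 = 89/2
d8 = 15/8
d9 = 2129/100
endpoint = (5809/100, -9591/200)

Apply edit: d2 := 15/2
  d4 = d2 - d3/2 = 37/5
  d5 = d4*5 = 37
  d6 = d3*3 = 3/5
  d7 = d2 + d5 = 89/2
  d8 = d2/4 = 15/8
  d9 = d3/5 + d7/2 - 1 = 2129/100
Walk from origin (0, 0):
  seg 1: down by d8 = 15/8 → (0, -15/8)
  seg 2: down by d2 = 15/2 → (0, -75/8)
  seg 3: left by d3 = 1/5 → (-1/5, -75/8)
  seg 4: down by d9 = 2129/100 → (-1/5, -6133/200)
  seg 5: up by d1 = 4 → (-1/5, -5333/200)
  seg 6: down by d9 = 2129/100 → (-1/5, -9591/200)
  seg 7: right by d9 = 2129/100 → (2109/100, -9591/200)
  seg 8: right by d5 = 37 → (5809/100, -9591/200)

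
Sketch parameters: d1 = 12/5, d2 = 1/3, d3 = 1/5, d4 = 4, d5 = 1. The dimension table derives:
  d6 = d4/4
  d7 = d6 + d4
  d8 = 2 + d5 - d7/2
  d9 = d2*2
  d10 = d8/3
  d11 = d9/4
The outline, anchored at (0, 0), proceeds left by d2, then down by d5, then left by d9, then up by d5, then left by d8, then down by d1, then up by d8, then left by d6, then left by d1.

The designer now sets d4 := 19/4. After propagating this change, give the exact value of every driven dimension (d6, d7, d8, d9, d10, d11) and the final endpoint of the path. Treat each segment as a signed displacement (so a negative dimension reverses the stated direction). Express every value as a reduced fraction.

Apply edit: d4 := 19/4
  d6 = d4/4 = 19/16
  d7 = d6 + d4 = 95/16
  d8 = 2 + d5 - d7/2 = 1/32
  d9 = d2*2 = 2/3
  d10 = d8/3 = 1/96
  d11 = d9/4 = 1/6
Walk from origin (0, 0):
  seg 1: left by d2 = 1/3 → (-1/3, 0)
  seg 2: down by d5 = 1 → (-1/3, -1)
  seg 3: left by d9 = 2/3 → (-1, -1)
  seg 4: up by d5 = 1 → (-1, 0)
  seg 5: left by d8 = 1/32 → (-33/32, 0)
  seg 6: down by d1 = 12/5 → (-33/32, -12/5)
  seg 7: up by d8 = 1/32 → (-33/32, -379/160)
  seg 8: left by d6 = 19/16 → (-71/32, -379/160)
  seg 9: left by d1 = 12/5 → (-739/160, -379/160)

d6 = 19/16
d7 = 95/16
d8 = 1/32
d9 = 2/3
d10 = 1/96
d11 = 1/6
endpoint = (-739/160, -379/160)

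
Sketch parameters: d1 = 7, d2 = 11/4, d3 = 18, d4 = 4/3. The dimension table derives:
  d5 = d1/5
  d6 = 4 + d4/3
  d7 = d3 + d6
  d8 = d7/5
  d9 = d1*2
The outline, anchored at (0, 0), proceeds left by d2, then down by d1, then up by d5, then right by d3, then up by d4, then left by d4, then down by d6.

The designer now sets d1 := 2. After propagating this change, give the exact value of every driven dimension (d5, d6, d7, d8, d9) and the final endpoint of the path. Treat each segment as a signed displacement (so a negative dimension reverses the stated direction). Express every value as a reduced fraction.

d5 = 2/5
d6 = 40/9
d7 = 202/9
d8 = 202/45
d9 = 4
endpoint = (167/12, -212/45)

Apply edit: d1 := 2
  d5 = d1/5 = 2/5
  d6 = 4 + d4/3 = 40/9
  d7 = d3 + d6 = 202/9
  d8 = d7/5 = 202/45
  d9 = d1*2 = 4
Walk from origin (0, 0):
  seg 1: left by d2 = 11/4 → (-11/4, 0)
  seg 2: down by d1 = 2 → (-11/4, -2)
  seg 3: up by d5 = 2/5 → (-11/4, -8/5)
  seg 4: right by d3 = 18 → (61/4, -8/5)
  seg 5: up by d4 = 4/3 → (61/4, -4/15)
  seg 6: left by d4 = 4/3 → (167/12, -4/15)
  seg 7: down by d6 = 40/9 → (167/12, -212/45)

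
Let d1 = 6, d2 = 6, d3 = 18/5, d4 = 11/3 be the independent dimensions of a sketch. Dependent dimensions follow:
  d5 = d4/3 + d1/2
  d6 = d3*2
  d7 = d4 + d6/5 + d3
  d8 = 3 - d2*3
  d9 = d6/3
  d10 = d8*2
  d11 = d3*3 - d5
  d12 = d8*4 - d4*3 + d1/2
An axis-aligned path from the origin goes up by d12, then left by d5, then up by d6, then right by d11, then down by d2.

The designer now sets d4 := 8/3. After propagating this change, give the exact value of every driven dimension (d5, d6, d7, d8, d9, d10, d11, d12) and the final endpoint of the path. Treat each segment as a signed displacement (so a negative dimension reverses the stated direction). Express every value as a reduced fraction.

Apply edit: d4 := 8/3
  d5 = d4/3 + d1/2 = 35/9
  d6 = d3*2 = 36/5
  d7 = d4 + d6/5 + d3 = 578/75
  d8 = 3 - d2*3 = -15
  d9 = d6/3 = 12/5
  d10 = d8*2 = -30
  d11 = d3*3 - d5 = 311/45
  d12 = d8*4 - d4*3 + d1/2 = -65
Walk from origin (0, 0):
  seg 1: up by d12 = -65 → (0, -65)
  seg 2: left by d5 = 35/9 → (-35/9, -65)
  seg 3: up by d6 = 36/5 → (-35/9, -289/5)
  seg 4: right by d11 = 311/45 → (136/45, -289/5)
  seg 5: down by d2 = 6 → (136/45, -319/5)

d5 = 35/9
d6 = 36/5
d7 = 578/75
d8 = -15
d9 = 12/5
d10 = -30
d11 = 311/45
d12 = -65
endpoint = (136/45, -319/5)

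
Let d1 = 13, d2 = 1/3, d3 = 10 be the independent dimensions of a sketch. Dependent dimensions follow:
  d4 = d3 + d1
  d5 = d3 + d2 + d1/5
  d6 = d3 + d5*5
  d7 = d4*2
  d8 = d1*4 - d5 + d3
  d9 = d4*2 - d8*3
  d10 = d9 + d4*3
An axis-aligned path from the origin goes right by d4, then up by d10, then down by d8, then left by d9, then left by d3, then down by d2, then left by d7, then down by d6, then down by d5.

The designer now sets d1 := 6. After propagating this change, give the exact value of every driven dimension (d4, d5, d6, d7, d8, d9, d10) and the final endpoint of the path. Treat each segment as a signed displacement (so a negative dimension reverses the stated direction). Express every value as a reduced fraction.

d4 = 16
d5 = 173/15
d6 = 203/3
d7 = 32
d8 = 337/15
d9 = -177/5
d10 = 63/5
endpoint = (47/5, -447/5)

Apply edit: d1 := 6
  d4 = d3 + d1 = 16
  d5 = d3 + d2 + d1/5 = 173/15
  d6 = d3 + d5*5 = 203/3
  d7 = d4*2 = 32
  d8 = d1*4 - d5 + d3 = 337/15
  d9 = d4*2 - d8*3 = -177/5
  d10 = d9 + d4*3 = 63/5
Walk from origin (0, 0):
  seg 1: right by d4 = 16 → (16, 0)
  seg 2: up by d10 = 63/5 → (16, 63/5)
  seg 3: down by d8 = 337/15 → (16, -148/15)
  seg 4: left by d9 = -177/5 → (257/5, -148/15)
  seg 5: left by d3 = 10 → (207/5, -148/15)
  seg 6: down by d2 = 1/3 → (207/5, -51/5)
  seg 7: left by d7 = 32 → (47/5, -51/5)
  seg 8: down by d6 = 203/3 → (47/5, -1168/15)
  seg 9: down by d5 = 173/15 → (47/5, -447/5)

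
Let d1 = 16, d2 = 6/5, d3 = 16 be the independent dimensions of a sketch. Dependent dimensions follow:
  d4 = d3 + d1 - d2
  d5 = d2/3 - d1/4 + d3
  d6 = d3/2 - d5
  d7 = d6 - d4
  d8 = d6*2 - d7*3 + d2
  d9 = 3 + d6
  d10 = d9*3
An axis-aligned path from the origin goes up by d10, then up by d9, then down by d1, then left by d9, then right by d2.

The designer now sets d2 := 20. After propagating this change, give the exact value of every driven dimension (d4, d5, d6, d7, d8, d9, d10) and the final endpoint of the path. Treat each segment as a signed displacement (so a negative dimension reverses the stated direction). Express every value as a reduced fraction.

Apply edit: d2 := 20
  d4 = d3 + d1 - d2 = 12
  d5 = d2/3 - d1/4 + d3 = 56/3
  d6 = d3/2 - d5 = -32/3
  d7 = d6 - d4 = -68/3
  d8 = d6*2 - d7*3 + d2 = 200/3
  d9 = 3 + d6 = -23/3
  d10 = d9*3 = -23
Walk from origin (0, 0):
  seg 1: up by d10 = -23 → (0, -23)
  seg 2: up by d9 = -23/3 → (0, -92/3)
  seg 3: down by d1 = 16 → (0, -140/3)
  seg 4: left by d9 = -23/3 → (23/3, -140/3)
  seg 5: right by d2 = 20 → (83/3, -140/3)

d4 = 12
d5 = 56/3
d6 = -32/3
d7 = -68/3
d8 = 200/3
d9 = -23/3
d10 = -23
endpoint = (83/3, -140/3)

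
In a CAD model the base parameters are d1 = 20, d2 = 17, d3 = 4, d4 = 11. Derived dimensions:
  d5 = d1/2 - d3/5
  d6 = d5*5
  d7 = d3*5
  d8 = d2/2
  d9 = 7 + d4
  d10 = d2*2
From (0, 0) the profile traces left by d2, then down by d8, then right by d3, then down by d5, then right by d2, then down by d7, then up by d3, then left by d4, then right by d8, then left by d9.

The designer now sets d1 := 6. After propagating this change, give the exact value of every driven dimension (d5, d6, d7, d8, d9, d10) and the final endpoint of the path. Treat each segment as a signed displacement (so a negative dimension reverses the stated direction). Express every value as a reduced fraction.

Apply edit: d1 := 6
  d5 = d1/2 - d3/5 = 11/5
  d6 = d5*5 = 11
  d7 = d3*5 = 20
  d8 = d2/2 = 17/2
  d9 = 7 + d4 = 18
  d10 = d2*2 = 34
Walk from origin (0, 0):
  seg 1: left by d2 = 17 → (-17, 0)
  seg 2: down by d8 = 17/2 → (-17, -17/2)
  seg 3: right by d3 = 4 → (-13, -17/2)
  seg 4: down by d5 = 11/5 → (-13, -107/10)
  seg 5: right by d2 = 17 → (4, -107/10)
  seg 6: down by d7 = 20 → (4, -307/10)
  seg 7: up by d3 = 4 → (4, -267/10)
  seg 8: left by d4 = 11 → (-7, -267/10)
  seg 9: right by d8 = 17/2 → (3/2, -267/10)
  seg 10: left by d9 = 18 → (-33/2, -267/10)

d5 = 11/5
d6 = 11
d7 = 20
d8 = 17/2
d9 = 18
d10 = 34
endpoint = (-33/2, -267/10)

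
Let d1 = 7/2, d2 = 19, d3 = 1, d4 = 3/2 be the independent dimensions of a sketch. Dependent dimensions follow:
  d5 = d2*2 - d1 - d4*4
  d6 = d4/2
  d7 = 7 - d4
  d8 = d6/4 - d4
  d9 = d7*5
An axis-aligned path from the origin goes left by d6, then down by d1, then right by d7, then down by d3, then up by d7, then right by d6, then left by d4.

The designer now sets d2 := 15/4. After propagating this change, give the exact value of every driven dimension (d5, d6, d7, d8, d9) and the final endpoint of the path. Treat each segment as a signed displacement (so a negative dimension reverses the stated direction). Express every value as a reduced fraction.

Apply edit: d2 := 15/4
  d5 = d2*2 - d1 - d4*4 = -2
  d6 = d4/2 = 3/4
  d7 = 7 - d4 = 11/2
  d8 = d6/4 - d4 = -21/16
  d9 = d7*5 = 55/2
Walk from origin (0, 0):
  seg 1: left by d6 = 3/4 → (-3/4, 0)
  seg 2: down by d1 = 7/2 → (-3/4, -7/2)
  seg 3: right by d7 = 11/2 → (19/4, -7/2)
  seg 4: down by d3 = 1 → (19/4, -9/2)
  seg 5: up by d7 = 11/2 → (19/4, 1)
  seg 6: right by d6 = 3/4 → (11/2, 1)
  seg 7: left by d4 = 3/2 → (4, 1)

d5 = -2
d6 = 3/4
d7 = 11/2
d8 = -21/16
d9 = 55/2
endpoint = (4, 1)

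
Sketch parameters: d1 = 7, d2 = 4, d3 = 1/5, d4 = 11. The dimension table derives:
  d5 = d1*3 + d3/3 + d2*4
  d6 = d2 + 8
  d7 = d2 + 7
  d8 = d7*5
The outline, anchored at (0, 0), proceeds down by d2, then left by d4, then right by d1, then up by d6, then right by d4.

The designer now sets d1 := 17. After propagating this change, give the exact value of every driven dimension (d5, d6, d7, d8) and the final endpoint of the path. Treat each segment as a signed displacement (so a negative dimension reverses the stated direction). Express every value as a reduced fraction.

d5 = 1006/15
d6 = 12
d7 = 11
d8 = 55
endpoint = (17, 8)

Apply edit: d1 := 17
  d5 = d1*3 + d3/3 + d2*4 = 1006/15
  d6 = d2 + 8 = 12
  d7 = d2 + 7 = 11
  d8 = d7*5 = 55
Walk from origin (0, 0):
  seg 1: down by d2 = 4 → (0, -4)
  seg 2: left by d4 = 11 → (-11, -4)
  seg 3: right by d1 = 17 → (6, -4)
  seg 4: up by d6 = 12 → (6, 8)
  seg 5: right by d4 = 11 → (17, 8)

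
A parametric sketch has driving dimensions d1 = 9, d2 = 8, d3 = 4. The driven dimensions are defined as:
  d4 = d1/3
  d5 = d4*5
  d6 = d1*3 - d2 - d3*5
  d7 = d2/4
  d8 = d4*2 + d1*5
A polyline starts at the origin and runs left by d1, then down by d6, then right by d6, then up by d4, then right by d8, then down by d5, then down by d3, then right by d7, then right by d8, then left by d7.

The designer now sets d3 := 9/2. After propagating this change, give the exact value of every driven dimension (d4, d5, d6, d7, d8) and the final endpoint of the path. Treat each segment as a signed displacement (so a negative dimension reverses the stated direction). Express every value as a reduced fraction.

Apply edit: d3 := 9/2
  d4 = d1/3 = 3
  d5 = d4*5 = 15
  d6 = d1*3 - d2 - d3*5 = -7/2
  d7 = d2/4 = 2
  d8 = d4*2 + d1*5 = 51
Walk from origin (0, 0):
  seg 1: left by d1 = 9 → (-9, 0)
  seg 2: down by d6 = -7/2 → (-9, 7/2)
  seg 3: right by d6 = -7/2 → (-25/2, 7/2)
  seg 4: up by d4 = 3 → (-25/2, 13/2)
  seg 5: right by d8 = 51 → (77/2, 13/2)
  seg 6: down by d5 = 15 → (77/2, -17/2)
  seg 7: down by d3 = 9/2 → (77/2, -13)
  seg 8: right by d7 = 2 → (81/2, -13)
  seg 9: right by d8 = 51 → (183/2, -13)
  seg 10: left by d7 = 2 → (179/2, -13)

d4 = 3
d5 = 15
d6 = -7/2
d7 = 2
d8 = 51
endpoint = (179/2, -13)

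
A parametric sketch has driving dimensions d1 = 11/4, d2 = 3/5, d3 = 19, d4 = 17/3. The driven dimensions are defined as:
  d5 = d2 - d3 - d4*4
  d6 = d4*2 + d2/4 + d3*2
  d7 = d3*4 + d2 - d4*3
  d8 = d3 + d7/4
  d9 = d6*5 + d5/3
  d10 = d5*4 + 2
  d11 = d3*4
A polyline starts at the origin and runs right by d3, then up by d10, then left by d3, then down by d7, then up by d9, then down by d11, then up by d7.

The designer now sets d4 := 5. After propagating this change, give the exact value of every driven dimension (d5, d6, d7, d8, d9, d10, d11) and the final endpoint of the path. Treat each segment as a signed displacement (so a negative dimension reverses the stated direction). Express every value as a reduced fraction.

Apply edit: d4 := 5
  d5 = d2 - d3 - d4*4 = -192/5
  d6 = d4*2 + d2/4 + d3*2 = 963/20
  d7 = d3*4 + d2 - d4*3 = 308/5
  d8 = d3 + d7/4 = 172/5
  d9 = d6*5 + d5/3 = 4559/20
  d10 = d5*4 + 2 = -758/5
  d11 = d3*4 = 76
Walk from origin (0, 0):
  seg 1: right by d3 = 19 → (19, 0)
  seg 2: up by d10 = -758/5 → (19, -758/5)
  seg 3: left by d3 = 19 → (0, -758/5)
  seg 4: down by d7 = 308/5 → (0, -1066/5)
  seg 5: up by d9 = 4559/20 → (0, 59/4)
  seg 6: down by d11 = 76 → (0, -245/4)
  seg 7: up by d7 = 308/5 → (0, 7/20)

d5 = -192/5
d6 = 963/20
d7 = 308/5
d8 = 172/5
d9 = 4559/20
d10 = -758/5
d11 = 76
endpoint = (0, 7/20)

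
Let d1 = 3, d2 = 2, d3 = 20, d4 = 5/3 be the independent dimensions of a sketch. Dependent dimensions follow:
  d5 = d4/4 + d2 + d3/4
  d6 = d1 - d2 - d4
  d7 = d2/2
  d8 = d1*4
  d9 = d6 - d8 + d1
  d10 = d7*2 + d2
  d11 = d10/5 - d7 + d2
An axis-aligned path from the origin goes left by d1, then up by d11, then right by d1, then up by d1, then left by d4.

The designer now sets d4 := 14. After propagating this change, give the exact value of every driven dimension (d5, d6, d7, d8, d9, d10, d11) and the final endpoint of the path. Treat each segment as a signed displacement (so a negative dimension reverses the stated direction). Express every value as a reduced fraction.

d5 = 21/2
d6 = -13
d7 = 1
d8 = 12
d9 = -22
d10 = 4
d11 = 9/5
endpoint = (-14, 24/5)

Apply edit: d4 := 14
  d5 = d4/4 + d2 + d3/4 = 21/2
  d6 = d1 - d2 - d4 = -13
  d7 = d2/2 = 1
  d8 = d1*4 = 12
  d9 = d6 - d8 + d1 = -22
  d10 = d7*2 + d2 = 4
  d11 = d10/5 - d7 + d2 = 9/5
Walk from origin (0, 0):
  seg 1: left by d1 = 3 → (-3, 0)
  seg 2: up by d11 = 9/5 → (-3, 9/5)
  seg 3: right by d1 = 3 → (0, 9/5)
  seg 4: up by d1 = 3 → (0, 24/5)
  seg 5: left by d4 = 14 → (-14, 24/5)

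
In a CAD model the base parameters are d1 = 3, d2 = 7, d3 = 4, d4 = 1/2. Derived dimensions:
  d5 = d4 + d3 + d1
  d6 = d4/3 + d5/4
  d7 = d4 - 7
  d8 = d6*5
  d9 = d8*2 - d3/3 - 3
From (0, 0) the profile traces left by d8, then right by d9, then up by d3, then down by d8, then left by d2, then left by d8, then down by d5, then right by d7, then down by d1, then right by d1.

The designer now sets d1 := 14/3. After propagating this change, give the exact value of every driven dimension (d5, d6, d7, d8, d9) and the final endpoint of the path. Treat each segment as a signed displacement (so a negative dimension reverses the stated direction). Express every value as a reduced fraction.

d5 = 55/6
d6 = 59/24
d7 = -13/2
d8 = 295/24
d9 = 81/4
endpoint = (-79/6, -177/8)

Apply edit: d1 := 14/3
  d5 = d4 + d3 + d1 = 55/6
  d6 = d4/3 + d5/4 = 59/24
  d7 = d4 - 7 = -13/2
  d8 = d6*5 = 295/24
  d9 = d8*2 - d3/3 - 3 = 81/4
Walk from origin (0, 0):
  seg 1: left by d8 = 295/24 → (-295/24, 0)
  seg 2: right by d9 = 81/4 → (191/24, 0)
  seg 3: up by d3 = 4 → (191/24, 4)
  seg 4: down by d8 = 295/24 → (191/24, -199/24)
  seg 5: left by d2 = 7 → (23/24, -199/24)
  seg 6: left by d8 = 295/24 → (-34/3, -199/24)
  seg 7: down by d5 = 55/6 → (-34/3, -419/24)
  seg 8: right by d7 = -13/2 → (-107/6, -419/24)
  seg 9: down by d1 = 14/3 → (-107/6, -177/8)
  seg 10: right by d1 = 14/3 → (-79/6, -177/8)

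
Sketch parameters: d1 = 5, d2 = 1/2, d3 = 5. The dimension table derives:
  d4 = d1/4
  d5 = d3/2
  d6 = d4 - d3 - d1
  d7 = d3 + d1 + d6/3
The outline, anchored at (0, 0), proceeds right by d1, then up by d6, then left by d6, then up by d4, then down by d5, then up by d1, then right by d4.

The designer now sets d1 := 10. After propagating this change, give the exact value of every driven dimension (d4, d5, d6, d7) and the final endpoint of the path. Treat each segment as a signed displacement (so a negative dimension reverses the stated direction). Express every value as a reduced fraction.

Apply edit: d1 := 10
  d4 = d1/4 = 5/2
  d5 = d3/2 = 5/2
  d6 = d4 - d3 - d1 = -25/2
  d7 = d3 + d1 + d6/3 = 65/6
Walk from origin (0, 0):
  seg 1: right by d1 = 10 → (10, 0)
  seg 2: up by d6 = -25/2 → (10, -25/2)
  seg 3: left by d6 = -25/2 → (45/2, -25/2)
  seg 4: up by d4 = 5/2 → (45/2, -10)
  seg 5: down by d5 = 5/2 → (45/2, -25/2)
  seg 6: up by d1 = 10 → (45/2, -5/2)
  seg 7: right by d4 = 5/2 → (25, -5/2)

d4 = 5/2
d5 = 5/2
d6 = -25/2
d7 = 65/6
endpoint = (25, -5/2)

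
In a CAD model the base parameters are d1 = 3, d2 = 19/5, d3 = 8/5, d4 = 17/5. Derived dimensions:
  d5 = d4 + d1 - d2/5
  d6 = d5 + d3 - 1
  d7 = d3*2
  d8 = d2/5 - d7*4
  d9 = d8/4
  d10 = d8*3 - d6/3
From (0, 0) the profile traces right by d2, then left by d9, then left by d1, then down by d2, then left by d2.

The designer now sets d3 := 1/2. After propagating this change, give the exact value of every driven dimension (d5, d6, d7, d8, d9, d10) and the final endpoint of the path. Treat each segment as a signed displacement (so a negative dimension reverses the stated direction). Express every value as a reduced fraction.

d5 = 141/25
d6 = 257/50
d7 = 1
d8 = -81/25
d9 = -81/100
d10 = -343/30
endpoint = (-219/100, -19/5)

Apply edit: d3 := 1/2
  d5 = d4 + d1 - d2/5 = 141/25
  d6 = d5 + d3 - 1 = 257/50
  d7 = d3*2 = 1
  d8 = d2/5 - d7*4 = -81/25
  d9 = d8/4 = -81/100
  d10 = d8*3 - d6/3 = -343/30
Walk from origin (0, 0):
  seg 1: right by d2 = 19/5 → (19/5, 0)
  seg 2: left by d9 = -81/100 → (461/100, 0)
  seg 3: left by d1 = 3 → (161/100, 0)
  seg 4: down by d2 = 19/5 → (161/100, -19/5)
  seg 5: left by d2 = 19/5 → (-219/100, -19/5)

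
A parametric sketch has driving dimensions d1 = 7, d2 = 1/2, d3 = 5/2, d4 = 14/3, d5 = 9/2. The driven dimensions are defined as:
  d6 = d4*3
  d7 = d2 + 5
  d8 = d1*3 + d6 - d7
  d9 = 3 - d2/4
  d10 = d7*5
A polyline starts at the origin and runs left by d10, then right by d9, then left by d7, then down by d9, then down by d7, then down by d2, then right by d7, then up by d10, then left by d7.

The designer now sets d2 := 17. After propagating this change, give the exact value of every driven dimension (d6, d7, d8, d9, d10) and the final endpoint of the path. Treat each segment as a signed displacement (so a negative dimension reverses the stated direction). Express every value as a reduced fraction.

d6 = 14
d7 = 22
d8 = 13
d9 = -5/4
d10 = 110
endpoint = (-533/4, 289/4)

Apply edit: d2 := 17
  d6 = d4*3 = 14
  d7 = d2 + 5 = 22
  d8 = d1*3 + d6 - d7 = 13
  d9 = 3 - d2/4 = -5/4
  d10 = d7*5 = 110
Walk from origin (0, 0):
  seg 1: left by d10 = 110 → (-110, 0)
  seg 2: right by d9 = -5/4 → (-445/4, 0)
  seg 3: left by d7 = 22 → (-533/4, 0)
  seg 4: down by d9 = -5/4 → (-533/4, 5/4)
  seg 5: down by d7 = 22 → (-533/4, -83/4)
  seg 6: down by d2 = 17 → (-533/4, -151/4)
  seg 7: right by d7 = 22 → (-445/4, -151/4)
  seg 8: up by d10 = 110 → (-445/4, 289/4)
  seg 9: left by d7 = 22 → (-533/4, 289/4)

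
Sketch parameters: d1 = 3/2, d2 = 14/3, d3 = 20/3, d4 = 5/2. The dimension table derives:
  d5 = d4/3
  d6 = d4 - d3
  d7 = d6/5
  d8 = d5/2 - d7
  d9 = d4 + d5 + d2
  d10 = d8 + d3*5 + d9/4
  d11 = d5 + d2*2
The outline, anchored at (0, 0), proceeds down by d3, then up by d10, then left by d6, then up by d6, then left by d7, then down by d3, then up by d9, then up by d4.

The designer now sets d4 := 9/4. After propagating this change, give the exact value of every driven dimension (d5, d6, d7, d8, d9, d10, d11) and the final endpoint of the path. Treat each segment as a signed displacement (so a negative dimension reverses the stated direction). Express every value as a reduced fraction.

Apply edit: d4 := 9/4
  d5 = d4/3 = 3/4
  d6 = d4 - d3 = -53/12
  d7 = d6/5 = -53/60
  d8 = d5/2 - d7 = 151/120
  d9 = d4 + d5 + d2 = 23/3
  d10 = d8 + d3*5 + d9/4 = 4381/120
  d11 = d5 + d2*2 = 121/12
Walk from origin (0, 0):
  seg 1: down by d3 = 20/3 → (0, -20/3)
  seg 2: up by d10 = 4381/120 → (0, 3581/120)
  seg 3: left by d6 = -53/12 → (53/12, 3581/120)
  seg 4: up by d6 = -53/12 → (53/12, 1017/40)
  seg 5: left by d7 = -53/60 → (53/10, 1017/40)
  seg 6: down by d3 = 20/3 → (53/10, 2251/120)
  seg 7: up by d9 = 23/3 → (53/10, 1057/40)
  seg 8: up by d4 = 9/4 → (53/10, 1147/40)

d5 = 3/4
d6 = -53/12
d7 = -53/60
d8 = 151/120
d9 = 23/3
d10 = 4381/120
d11 = 121/12
endpoint = (53/10, 1147/40)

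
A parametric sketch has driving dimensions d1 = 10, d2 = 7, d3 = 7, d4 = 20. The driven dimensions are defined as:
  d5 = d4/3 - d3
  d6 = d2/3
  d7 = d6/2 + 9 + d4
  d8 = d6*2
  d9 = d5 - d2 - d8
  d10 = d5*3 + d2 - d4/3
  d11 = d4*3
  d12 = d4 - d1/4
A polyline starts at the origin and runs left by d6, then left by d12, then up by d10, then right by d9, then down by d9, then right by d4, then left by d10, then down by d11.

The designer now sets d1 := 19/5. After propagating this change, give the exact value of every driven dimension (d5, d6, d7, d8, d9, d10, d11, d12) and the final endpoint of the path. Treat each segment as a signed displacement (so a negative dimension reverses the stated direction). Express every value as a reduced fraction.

d5 = -1/3
d6 = 7/3
d7 = 181/6
d8 = 14/3
d9 = -12
d10 = -2/3
d11 = 60
d12 = 381/20
endpoint = (-763/60, -146/3)

Apply edit: d1 := 19/5
  d5 = d4/3 - d3 = -1/3
  d6 = d2/3 = 7/3
  d7 = d6/2 + 9 + d4 = 181/6
  d8 = d6*2 = 14/3
  d9 = d5 - d2 - d8 = -12
  d10 = d5*3 + d2 - d4/3 = -2/3
  d11 = d4*3 = 60
  d12 = d4 - d1/4 = 381/20
Walk from origin (0, 0):
  seg 1: left by d6 = 7/3 → (-7/3, 0)
  seg 2: left by d12 = 381/20 → (-1283/60, 0)
  seg 3: up by d10 = -2/3 → (-1283/60, -2/3)
  seg 4: right by d9 = -12 → (-2003/60, -2/3)
  seg 5: down by d9 = -12 → (-2003/60, 34/3)
  seg 6: right by d4 = 20 → (-803/60, 34/3)
  seg 7: left by d10 = -2/3 → (-763/60, 34/3)
  seg 8: down by d11 = 60 → (-763/60, -146/3)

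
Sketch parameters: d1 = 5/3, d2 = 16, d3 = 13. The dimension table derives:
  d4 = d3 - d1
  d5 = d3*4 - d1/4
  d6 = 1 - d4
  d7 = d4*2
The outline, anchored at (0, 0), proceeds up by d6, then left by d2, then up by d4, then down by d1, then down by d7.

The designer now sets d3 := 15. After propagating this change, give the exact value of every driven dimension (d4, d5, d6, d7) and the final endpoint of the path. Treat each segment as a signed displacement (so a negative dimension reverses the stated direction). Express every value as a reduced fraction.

d4 = 40/3
d5 = 715/12
d6 = -37/3
d7 = 80/3
endpoint = (-16, -82/3)

Apply edit: d3 := 15
  d4 = d3 - d1 = 40/3
  d5 = d3*4 - d1/4 = 715/12
  d6 = 1 - d4 = -37/3
  d7 = d4*2 = 80/3
Walk from origin (0, 0):
  seg 1: up by d6 = -37/3 → (0, -37/3)
  seg 2: left by d2 = 16 → (-16, -37/3)
  seg 3: up by d4 = 40/3 → (-16, 1)
  seg 4: down by d1 = 5/3 → (-16, -2/3)
  seg 5: down by d7 = 80/3 → (-16, -82/3)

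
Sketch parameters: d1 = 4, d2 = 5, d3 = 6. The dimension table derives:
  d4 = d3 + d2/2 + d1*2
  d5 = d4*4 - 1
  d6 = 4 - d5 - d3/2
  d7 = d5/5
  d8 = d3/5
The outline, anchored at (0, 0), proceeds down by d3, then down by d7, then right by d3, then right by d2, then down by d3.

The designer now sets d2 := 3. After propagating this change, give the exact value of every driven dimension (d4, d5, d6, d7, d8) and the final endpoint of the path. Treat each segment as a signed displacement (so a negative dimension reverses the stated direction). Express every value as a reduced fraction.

d4 = 31/2
d5 = 61
d6 = -60
d7 = 61/5
d8 = 6/5
endpoint = (9, -121/5)

Apply edit: d2 := 3
  d4 = d3 + d2/2 + d1*2 = 31/2
  d5 = d4*4 - 1 = 61
  d6 = 4 - d5 - d3/2 = -60
  d7 = d5/5 = 61/5
  d8 = d3/5 = 6/5
Walk from origin (0, 0):
  seg 1: down by d3 = 6 → (0, -6)
  seg 2: down by d7 = 61/5 → (0, -91/5)
  seg 3: right by d3 = 6 → (6, -91/5)
  seg 4: right by d2 = 3 → (9, -91/5)
  seg 5: down by d3 = 6 → (9, -121/5)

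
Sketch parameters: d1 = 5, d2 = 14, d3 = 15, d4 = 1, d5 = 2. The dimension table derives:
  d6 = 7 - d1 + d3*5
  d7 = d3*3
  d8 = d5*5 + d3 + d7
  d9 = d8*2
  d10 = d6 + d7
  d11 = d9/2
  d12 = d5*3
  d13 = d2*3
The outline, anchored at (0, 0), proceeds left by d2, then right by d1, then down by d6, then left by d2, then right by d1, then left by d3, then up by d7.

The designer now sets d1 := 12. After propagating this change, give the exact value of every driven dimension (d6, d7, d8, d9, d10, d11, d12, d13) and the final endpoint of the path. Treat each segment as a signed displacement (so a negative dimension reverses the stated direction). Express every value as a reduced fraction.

Apply edit: d1 := 12
  d6 = 7 - d1 + d3*5 = 70
  d7 = d3*3 = 45
  d8 = d5*5 + d3 + d7 = 70
  d9 = d8*2 = 140
  d10 = d6 + d7 = 115
  d11 = d9/2 = 70
  d12 = d5*3 = 6
  d13 = d2*3 = 42
Walk from origin (0, 0):
  seg 1: left by d2 = 14 → (-14, 0)
  seg 2: right by d1 = 12 → (-2, 0)
  seg 3: down by d6 = 70 → (-2, -70)
  seg 4: left by d2 = 14 → (-16, -70)
  seg 5: right by d1 = 12 → (-4, -70)
  seg 6: left by d3 = 15 → (-19, -70)
  seg 7: up by d7 = 45 → (-19, -25)

d6 = 70
d7 = 45
d8 = 70
d9 = 140
d10 = 115
d11 = 70
d12 = 6
d13 = 42
endpoint = (-19, -25)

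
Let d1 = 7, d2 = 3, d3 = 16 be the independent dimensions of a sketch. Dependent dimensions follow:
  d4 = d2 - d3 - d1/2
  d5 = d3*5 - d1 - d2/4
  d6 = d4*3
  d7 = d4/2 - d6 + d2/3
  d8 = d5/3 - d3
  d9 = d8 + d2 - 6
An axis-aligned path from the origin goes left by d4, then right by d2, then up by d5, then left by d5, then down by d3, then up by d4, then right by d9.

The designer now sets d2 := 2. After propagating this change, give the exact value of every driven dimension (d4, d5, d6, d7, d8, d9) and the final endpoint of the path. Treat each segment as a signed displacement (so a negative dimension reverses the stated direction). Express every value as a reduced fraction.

d4 = -35/2
d5 = 145/2
d6 = -105/2
d7 = 533/12
d8 = 49/6
d9 = 25/6
endpoint = (-293/6, 39)

Apply edit: d2 := 2
  d4 = d2 - d3 - d1/2 = -35/2
  d5 = d3*5 - d1 - d2/4 = 145/2
  d6 = d4*3 = -105/2
  d7 = d4/2 - d6 + d2/3 = 533/12
  d8 = d5/3 - d3 = 49/6
  d9 = d8 + d2 - 6 = 25/6
Walk from origin (0, 0):
  seg 1: left by d4 = -35/2 → (35/2, 0)
  seg 2: right by d2 = 2 → (39/2, 0)
  seg 3: up by d5 = 145/2 → (39/2, 145/2)
  seg 4: left by d5 = 145/2 → (-53, 145/2)
  seg 5: down by d3 = 16 → (-53, 113/2)
  seg 6: up by d4 = -35/2 → (-53, 39)
  seg 7: right by d9 = 25/6 → (-293/6, 39)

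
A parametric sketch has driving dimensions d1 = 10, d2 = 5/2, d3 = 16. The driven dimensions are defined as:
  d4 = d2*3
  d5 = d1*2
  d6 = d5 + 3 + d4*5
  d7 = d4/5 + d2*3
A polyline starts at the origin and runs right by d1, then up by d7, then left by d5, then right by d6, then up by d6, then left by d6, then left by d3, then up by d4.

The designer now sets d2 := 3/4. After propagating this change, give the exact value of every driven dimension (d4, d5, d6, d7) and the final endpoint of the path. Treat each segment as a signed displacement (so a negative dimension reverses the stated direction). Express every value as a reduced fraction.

d4 = 9/4
d5 = 20
d6 = 137/4
d7 = 27/10
endpoint = (-26, 196/5)

Apply edit: d2 := 3/4
  d4 = d2*3 = 9/4
  d5 = d1*2 = 20
  d6 = d5 + 3 + d4*5 = 137/4
  d7 = d4/5 + d2*3 = 27/10
Walk from origin (0, 0):
  seg 1: right by d1 = 10 → (10, 0)
  seg 2: up by d7 = 27/10 → (10, 27/10)
  seg 3: left by d5 = 20 → (-10, 27/10)
  seg 4: right by d6 = 137/4 → (97/4, 27/10)
  seg 5: up by d6 = 137/4 → (97/4, 739/20)
  seg 6: left by d6 = 137/4 → (-10, 739/20)
  seg 7: left by d3 = 16 → (-26, 739/20)
  seg 8: up by d4 = 9/4 → (-26, 196/5)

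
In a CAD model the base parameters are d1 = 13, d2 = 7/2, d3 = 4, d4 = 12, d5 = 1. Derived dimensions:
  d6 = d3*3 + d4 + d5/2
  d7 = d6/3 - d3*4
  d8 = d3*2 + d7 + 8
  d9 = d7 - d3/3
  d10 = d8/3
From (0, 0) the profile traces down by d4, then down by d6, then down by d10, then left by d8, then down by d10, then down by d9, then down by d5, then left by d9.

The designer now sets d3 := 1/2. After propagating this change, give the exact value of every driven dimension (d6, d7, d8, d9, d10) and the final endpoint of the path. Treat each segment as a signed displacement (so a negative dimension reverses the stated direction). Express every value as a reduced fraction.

Apply edit: d3 := 1/2
  d6 = d3*3 + d4 + d5/2 = 14
  d7 = d6/3 - d3*4 = 8/3
  d8 = d3*2 + d7 + 8 = 35/3
  d9 = d7 - d3/3 = 5/2
  d10 = d8/3 = 35/9
Walk from origin (0, 0):
  seg 1: down by d4 = 12 → (0, -12)
  seg 2: down by d6 = 14 → (0, -26)
  seg 3: down by d10 = 35/9 → (0, -269/9)
  seg 4: left by d8 = 35/3 → (-35/3, -269/9)
  seg 5: down by d10 = 35/9 → (-35/3, -304/9)
  seg 6: down by d9 = 5/2 → (-35/3, -653/18)
  seg 7: down by d5 = 1 → (-35/3, -671/18)
  seg 8: left by d9 = 5/2 → (-85/6, -671/18)

d6 = 14
d7 = 8/3
d8 = 35/3
d9 = 5/2
d10 = 35/9
endpoint = (-85/6, -671/18)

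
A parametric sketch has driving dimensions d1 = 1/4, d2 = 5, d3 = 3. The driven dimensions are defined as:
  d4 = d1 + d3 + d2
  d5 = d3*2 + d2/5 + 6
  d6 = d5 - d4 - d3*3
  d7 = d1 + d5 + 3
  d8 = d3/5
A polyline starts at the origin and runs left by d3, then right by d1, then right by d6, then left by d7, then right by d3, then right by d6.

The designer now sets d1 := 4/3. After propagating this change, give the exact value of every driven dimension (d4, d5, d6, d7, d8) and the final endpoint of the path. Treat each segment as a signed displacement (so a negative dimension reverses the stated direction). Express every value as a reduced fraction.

d4 = 28/3
d5 = 13
d6 = -16/3
d7 = 52/3
d8 = 3/5
endpoint = (-80/3, 0)

Apply edit: d1 := 4/3
  d4 = d1 + d3 + d2 = 28/3
  d5 = d3*2 + d2/5 + 6 = 13
  d6 = d5 - d4 - d3*3 = -16/3
  d7 = d1 + d5 + 3 = 52/3
  d8 = d3/5 = 3/5
Walk from origin (0, 0):
  seg 1: left by d3 = 3 → (-3, 0)
  seg 2: right by d1 = 4/3 → (-5/3, 0)
  seg 3: right by d6 = -16/3 → (-7, 0)
  seg 4: left by d7 = 52/3 → (-73/3, 0)
  seg 5: right by d3 = 3 → (-64/3, 0)
  seg 6: right by d6 = -16/3 → (-80/3, 0)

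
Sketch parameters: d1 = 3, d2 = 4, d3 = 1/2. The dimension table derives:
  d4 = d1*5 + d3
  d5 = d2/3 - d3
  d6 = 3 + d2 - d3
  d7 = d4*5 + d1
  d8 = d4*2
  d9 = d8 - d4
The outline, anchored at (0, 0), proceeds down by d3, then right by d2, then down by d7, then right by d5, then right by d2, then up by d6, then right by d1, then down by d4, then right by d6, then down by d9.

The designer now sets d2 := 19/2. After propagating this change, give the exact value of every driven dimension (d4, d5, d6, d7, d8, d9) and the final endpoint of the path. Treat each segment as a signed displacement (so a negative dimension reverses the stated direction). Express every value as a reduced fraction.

Apply edit: d2 := 19/2
  d4 = d1*5 + d3 = 31/2
  d5 = d2/3 - d3 = 8/3
  d6 = 3 + d2 - d3 = 12
  d7 = d4*5 + d1 = 161/2
  d8 = d4*2 = 31
  d9 = d8 - d4 = 31/2
Walk from origin (0, 0):
  seg 1: down by d3 = 1/2 → (0, -1/2)
  seg 2: right by d2 = 19/2 → (19/2, -1/2)
  seg 3: down by d7 = 161/2 → (19/2, -81)
  seg 4: right by d5 = 8/3 → (73/6, -81)
  seg 5: right by d2 = 19/2 → (65/3, -81)
  seg 6: up by d6 = 12 → (65/3, -69)
  seg 7: right by d1 = 3 → (74/3, -69)
  seg 8: down by d4 = 31/2 → (74/3, -169/2)
  seg 9: right by d6 = 12 → (110/3, -169/2)
  seg 10: down by d9 = 31/2 → (110/3, -100)

d4 = 31/2
d5 = 8/3
d6 = 12
d7 = 161/2
d8 = 31
d9 = 31/2
endpoint = (110/3, -100)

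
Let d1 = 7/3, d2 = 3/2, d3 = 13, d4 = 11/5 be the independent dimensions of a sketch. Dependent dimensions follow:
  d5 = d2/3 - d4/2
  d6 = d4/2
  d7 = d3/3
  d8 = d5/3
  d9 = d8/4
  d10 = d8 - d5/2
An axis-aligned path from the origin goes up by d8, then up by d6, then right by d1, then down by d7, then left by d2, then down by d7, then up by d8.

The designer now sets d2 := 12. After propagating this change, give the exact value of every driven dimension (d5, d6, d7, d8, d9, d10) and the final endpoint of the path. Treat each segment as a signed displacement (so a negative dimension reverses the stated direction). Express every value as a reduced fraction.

Apply edit: d2 := 12
  d5 = d2/3 - d4/2 = 29/10
  d6 = d4/2 = 11/10
  d7 = d3/3 = 13/3
  d8 = d5/3 = 29/30
  d9 = d8/4 = 29/120
  d10 = d8 - d5/2 = -29/60
Walk from origin (0, 0):
  seg 1: up by d8 = 29/30 → (0, 29/30)
  seg 2: up by d6 = 11/10 → (0, 31/15)
  seg 3: right by d1 = 7/3 → (7/3, 31/15)
  seg 4: down by d7 = 13/3 → (7/3, -34/15)
  seg 5: left by d2 = 12 → (-29/3, -34/15)
  seg 6: down by d7 = 13/3 → (-29/3, -33/5)
  seg 7: up by d8 = 29/30 → (-29/3, -169/30)

d5 = 29/10
d6 = 11/10
d7 = 13/3
d8 = 29/30
d9 = 29/120
d10 = -29/60
endpoint = (-29/3, -169/30)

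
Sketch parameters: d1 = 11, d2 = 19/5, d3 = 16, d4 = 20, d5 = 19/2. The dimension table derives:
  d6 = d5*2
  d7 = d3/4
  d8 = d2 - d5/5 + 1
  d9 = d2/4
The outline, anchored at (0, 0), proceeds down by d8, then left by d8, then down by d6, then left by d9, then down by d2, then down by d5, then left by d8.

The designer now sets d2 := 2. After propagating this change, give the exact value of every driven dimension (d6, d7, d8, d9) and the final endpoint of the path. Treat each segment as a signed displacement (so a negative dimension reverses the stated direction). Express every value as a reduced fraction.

Apply edit: d2 := 2
  d6 = d5*2 = 19
  d7 = d3/4 = 4
  d8 = d2 - d5/5 + 1 = 11/10
  d9 = d2/4 = 1/2
Walk from origin (0, 0):
  seg 1: down by d8 = 11/10 → (0, -11/10)
  seg 2: left by d8 = 11/10 → (-11/10, -11/10)
  seg 3: down by d6 = 19 → (-11/10, -201/10)
  seg 4: left by d9 = 1/2 → (-8/5, -201/10)
  seg 5: down by d2 = 2 → (-8/5, -221/10)
  seg 6: down by d5 = 19/2 → (-8/5, -158/5)
  seg 7: left by d8 = 11/10 → (-27/10, -158/5)

d6 = 19
d7 = 4
d8 = 11/10
d9 = 1/2
endpoint = (-27/10, -158/5)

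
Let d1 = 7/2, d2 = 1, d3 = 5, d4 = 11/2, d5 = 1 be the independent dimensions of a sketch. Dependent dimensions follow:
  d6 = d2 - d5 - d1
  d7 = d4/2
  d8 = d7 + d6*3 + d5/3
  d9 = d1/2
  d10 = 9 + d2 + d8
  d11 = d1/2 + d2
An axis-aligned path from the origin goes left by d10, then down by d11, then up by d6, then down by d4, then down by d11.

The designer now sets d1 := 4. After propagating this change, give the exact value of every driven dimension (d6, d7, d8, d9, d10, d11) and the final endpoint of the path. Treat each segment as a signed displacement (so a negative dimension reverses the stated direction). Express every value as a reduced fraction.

Apply edit: d1 := 4
  d6 = d2 - d5 - d1 = -4
  d7 = d4/2 = 11/4
  d8 = d7 + d6*3 + d5/3 = -107/12
  d9 = d1/2 = 2
  d10 = 9 + d2 + d8 = 13/12
  d11 = d1/2 + d2 = 3
Walk from origin (0, 0):
  seg 1: left by d10 = 13/12 → (-13/12, 0)
  seg 2: down by d11 = 3 → (-13/12, -3)
  seg 3: up by d6 = -4 → (-13/12, -7)
  seg 4: down by d4 = 11/2 → (-13/12, -25/2)
  seg 5: down by d11 = 3 → (-13/12, -31/2)

d6 = -4
d7 = 11/4
d8 = -107/12
d9 = 2
d10 = 13/12
d11 = 3
endpoint = (-13/12, -31/2)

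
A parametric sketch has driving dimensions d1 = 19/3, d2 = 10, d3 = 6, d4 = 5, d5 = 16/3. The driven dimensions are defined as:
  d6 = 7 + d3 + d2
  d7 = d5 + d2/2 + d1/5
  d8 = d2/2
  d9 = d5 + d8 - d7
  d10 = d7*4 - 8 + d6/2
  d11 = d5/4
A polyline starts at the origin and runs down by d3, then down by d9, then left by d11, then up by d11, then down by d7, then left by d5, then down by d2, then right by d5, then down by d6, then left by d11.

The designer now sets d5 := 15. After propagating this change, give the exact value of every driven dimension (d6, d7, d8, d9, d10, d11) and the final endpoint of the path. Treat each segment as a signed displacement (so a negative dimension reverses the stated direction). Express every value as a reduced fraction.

Apply edit: d5 := 15
  d6 = 7 + d3 + d2 = 23
  d7 = d5 + d2/2 + d1/5 = 319/15
  d8 = d2/2 = 5
  d9 = d5 + d8 - d7 = -19/15
  d10 = d7*4 - 8 + d6/2 = 2657/30
  d11 = d5/4 = 15/4
Walk from origin (0, 0):
  seg 1: down by d3 = 6 → (0, -6)
  seg 2: down by d9 = -19/15 → (0, -71/15)
  seg 3: left by d11 = 15/4 → (-15/4, -71/15)
  seg 4: up by d11 = 15/4 → (-15/4, -59/60)
  seg 5: down by d7 = 319/15 → (-15/4, -89/4)
  seg 6: left by d5 = 15 → (-75/4, -89/4)
  seg 7: down by d2 = 10 → (-75/4, -129/4)
  seg 8: right by d5 = 15 → (-15/4, -129/4)
  seg 9: down by d6 = 23 → (-15/4, -221/4)
  seg 10: left by d11 = 15/4 → (-15/2, -221/4)

d6 = 23
d7 = 319/15
d8 = 5
d9 = -19/15
d10 = 2657/30
d11 = 15/4
endpoint = (-15/2, -221/4)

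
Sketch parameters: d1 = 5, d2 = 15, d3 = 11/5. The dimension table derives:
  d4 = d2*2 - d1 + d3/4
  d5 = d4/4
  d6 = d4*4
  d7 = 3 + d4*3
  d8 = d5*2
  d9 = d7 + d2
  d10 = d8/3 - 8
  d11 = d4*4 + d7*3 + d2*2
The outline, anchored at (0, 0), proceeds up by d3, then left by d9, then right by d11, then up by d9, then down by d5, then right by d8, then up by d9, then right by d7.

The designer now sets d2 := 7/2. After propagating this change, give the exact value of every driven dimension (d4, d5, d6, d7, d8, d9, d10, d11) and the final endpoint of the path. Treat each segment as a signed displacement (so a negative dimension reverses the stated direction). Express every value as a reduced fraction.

Apply edit: d2 := 7/2
  d4 = d2*2 - d1 + d3/4 = 51/20
  d5 = d4/4 = 51/80
  d6 = d4*4 = 51/5
  d7 = 3 + d4*3 = 213/20
  d8 = d5*2 = 51/40
  d9 = d7 + d2 = 283/20
  d10 = d8/3 - 8 = -303/40
  d11 = d4*4 + d7*3 + d2*2 = 983/20
Walk from origin (0, 0):
  seg 1: up by d3 = 11/5 → (0, 11/5)
  seg 2: left by d9 = 283/20 → (-283/20, 11/5)
  seg 3: right by d11 = 983/20 → (35, 11/5)
  seg 4: up by d9 = 283/20 → (35, 327/20)
  seg 5: down by d5 = 51/80 → (35, 1257/80)
  seg 6: right by d8 = 51/40 → (1451/40, 1257/80)
  seg 7: up by d9 = 283/20 → (1451/40, 2389/80)
  seg 8: right by d7 = 213/20 → (1877/40, 2389/80)

d4 = 51/20
d5 = 51/80
d6 = 51/5
d7 = 213/20
d8 = 51/40
d9 = 283/20
d10 = -303/40
d11 = 983/20
endpoint = (1877/40, 2389/80)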